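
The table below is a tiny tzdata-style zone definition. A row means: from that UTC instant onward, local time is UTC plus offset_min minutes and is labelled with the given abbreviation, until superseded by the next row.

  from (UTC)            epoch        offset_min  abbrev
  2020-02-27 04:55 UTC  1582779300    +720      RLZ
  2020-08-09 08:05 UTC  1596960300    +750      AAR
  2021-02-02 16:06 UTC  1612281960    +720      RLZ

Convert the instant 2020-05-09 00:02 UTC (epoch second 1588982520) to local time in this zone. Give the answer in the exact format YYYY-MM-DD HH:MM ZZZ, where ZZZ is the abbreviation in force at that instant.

Query: 2020-05-09 00:02 UTC
Rule 1/3 (RLZ, +12:00): 2020-02-27 04:55 UTC ≤ query < 2020-08-09 08:05 UTC
0·60 + 2 + 720 = 722 min
722 = 0·1440 + 722; 722 = 12·60 + 2 → 12:02, same day
→ 2020-05-09 12:02 RLZ

2020-05-09 12:02 RLZ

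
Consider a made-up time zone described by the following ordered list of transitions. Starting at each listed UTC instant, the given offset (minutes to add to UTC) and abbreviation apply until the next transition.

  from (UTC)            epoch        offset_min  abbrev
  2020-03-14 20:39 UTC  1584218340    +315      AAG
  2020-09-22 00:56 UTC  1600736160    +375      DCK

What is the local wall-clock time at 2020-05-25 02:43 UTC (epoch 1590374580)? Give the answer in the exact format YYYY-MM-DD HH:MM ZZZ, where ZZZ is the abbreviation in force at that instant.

2020-05-25 07:58 AAG

Query: 2020-05-25 02:43 UTC
Rule 1/2 (AAG, +05:15): 2020-03-14 20:39 UTC ≤ query < 2020-09-22 00:56 UTC
2·60 + 43 + 315 = 478 min
478 = 0·1440 + 478; 478 = 7·60 + 58 → 07:58, same day
→ 2020-05-25 07:58 AAG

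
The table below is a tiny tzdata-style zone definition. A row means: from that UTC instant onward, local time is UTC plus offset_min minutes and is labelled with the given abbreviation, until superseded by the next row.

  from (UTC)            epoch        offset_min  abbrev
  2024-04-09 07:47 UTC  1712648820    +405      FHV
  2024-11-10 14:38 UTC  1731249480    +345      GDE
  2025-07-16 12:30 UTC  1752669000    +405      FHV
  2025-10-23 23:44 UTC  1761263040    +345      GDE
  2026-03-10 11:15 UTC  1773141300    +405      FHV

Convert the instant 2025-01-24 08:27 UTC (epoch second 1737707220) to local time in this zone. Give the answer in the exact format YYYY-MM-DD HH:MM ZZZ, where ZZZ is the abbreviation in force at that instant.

2025-01-24 14:12 GDE

Query: 2025-01-24 08:27 UTC
Rule 2/5 (GDE, +05:45): 2024-11-10 14:38 UTC ≤ query < 2025-07-16 12:30 UTC
8·60 + 27 + 345 = 852 min
852 = 0·1440 + 852; 852 = 14·60 + 12 → 14:12, same day
→ 2025-01-24 14:12 GDE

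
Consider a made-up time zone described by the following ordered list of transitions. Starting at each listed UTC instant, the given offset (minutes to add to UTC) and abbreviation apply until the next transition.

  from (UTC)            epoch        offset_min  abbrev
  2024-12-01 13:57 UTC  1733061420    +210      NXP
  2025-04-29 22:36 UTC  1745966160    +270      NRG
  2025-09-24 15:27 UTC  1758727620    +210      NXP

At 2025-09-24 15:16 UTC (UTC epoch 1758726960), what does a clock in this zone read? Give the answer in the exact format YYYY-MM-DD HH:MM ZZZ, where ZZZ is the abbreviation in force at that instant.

2025-09-24 19:46 NRG

Query: 2025-09-24 15:16 UTC
Rule 2/3 (NRG, +04:30): 2025-04-29 22:36 UTC ≤ query < 2025-09-24 15:27 UTC
15·60 + 16 + 270 = 1186 min
1186 = 0·1440 + 1186; 1186 = 19·60 + 46 → 19:46, same day
→ 2025-09-24 19:46 NRG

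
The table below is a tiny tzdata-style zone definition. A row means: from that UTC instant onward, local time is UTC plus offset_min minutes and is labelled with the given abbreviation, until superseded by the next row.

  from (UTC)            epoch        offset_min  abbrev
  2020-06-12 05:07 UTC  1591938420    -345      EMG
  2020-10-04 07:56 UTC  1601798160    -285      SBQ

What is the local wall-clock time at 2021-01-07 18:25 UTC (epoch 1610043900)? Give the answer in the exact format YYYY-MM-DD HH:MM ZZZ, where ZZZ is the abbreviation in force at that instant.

2021-01-07 13:40 SBQ

Query: 2021-01-07 18:25 UTC
Rule 2/2 (SBQ, -04:45): 2020-10-04 07:56 UTC ≤ query < +∞
18·60 + 25 - 285 = 820 min
820 = 0·1440 + 820; 820 = 13·60 + 40 → 13:40, same day
→ 2021-01-07 13:40 SBQ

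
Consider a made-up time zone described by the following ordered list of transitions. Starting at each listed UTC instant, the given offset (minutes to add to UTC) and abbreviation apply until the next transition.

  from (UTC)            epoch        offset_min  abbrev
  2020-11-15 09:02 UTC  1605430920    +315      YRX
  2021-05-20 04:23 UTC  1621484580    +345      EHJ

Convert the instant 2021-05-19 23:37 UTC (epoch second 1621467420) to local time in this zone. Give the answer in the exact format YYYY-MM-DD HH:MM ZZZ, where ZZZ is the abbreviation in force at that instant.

Query: 2021-05-19 23:37 UTC
Rule 1/2 (YRX, +05:15): 2020-11-15 09:02 UTC ≤ query < 2021-05-20 04:23 UTC
23·60 + 37 + 315 = 1732 min
1732 = 1·1440 + 292; 292 = 4·60 + 52 → 04:52, 2021-05-19 + 1 day = 2021-05-20
→ 2021-05-20 04:52 YRX

2021-05-20 04:52 YRX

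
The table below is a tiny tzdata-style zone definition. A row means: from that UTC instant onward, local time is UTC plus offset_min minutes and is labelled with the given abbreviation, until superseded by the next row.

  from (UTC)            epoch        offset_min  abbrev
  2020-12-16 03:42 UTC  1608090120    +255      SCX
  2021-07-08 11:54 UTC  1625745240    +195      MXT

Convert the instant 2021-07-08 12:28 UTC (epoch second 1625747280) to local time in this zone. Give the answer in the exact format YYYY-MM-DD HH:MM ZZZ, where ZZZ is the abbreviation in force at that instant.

Query: 2021-07-08 12:28 UTC
Rule 2/2 (MXT, +03:15): 2021-07-08 11:54 UTC ≤ query < +∞
12·60 + 28 + 195 = 943 min
943 = 0·1440 + 943; 943 = 15·60 + 43 → 15:43, same day
→ 2021-07-08 15:43 MXT

2021-07-08 15:43 MXT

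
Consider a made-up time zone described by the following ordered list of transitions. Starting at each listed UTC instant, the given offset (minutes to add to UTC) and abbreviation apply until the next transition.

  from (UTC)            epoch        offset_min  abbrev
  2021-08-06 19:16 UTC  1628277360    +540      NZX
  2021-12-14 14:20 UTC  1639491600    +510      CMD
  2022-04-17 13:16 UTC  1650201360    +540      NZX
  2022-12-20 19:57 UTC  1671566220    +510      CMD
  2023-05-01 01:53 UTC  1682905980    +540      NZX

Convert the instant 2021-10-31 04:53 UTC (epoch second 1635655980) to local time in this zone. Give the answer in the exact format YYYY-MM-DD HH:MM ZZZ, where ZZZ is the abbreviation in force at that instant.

Query: 2021-10-31 04:53 UTC
Rule 1/5 (NZX, +09:00): 2021-08-06 19:16 UTC ≤ query < 2021-12-14 14:20 UTC
4·60 + 53 + 540 = 833 min
833 = 0·1440 + 833; 833 = 13·60 + 53 → 13:53, same day
→ 2021-10-31 13:53 NZX

2021-10-31 13:53 NZX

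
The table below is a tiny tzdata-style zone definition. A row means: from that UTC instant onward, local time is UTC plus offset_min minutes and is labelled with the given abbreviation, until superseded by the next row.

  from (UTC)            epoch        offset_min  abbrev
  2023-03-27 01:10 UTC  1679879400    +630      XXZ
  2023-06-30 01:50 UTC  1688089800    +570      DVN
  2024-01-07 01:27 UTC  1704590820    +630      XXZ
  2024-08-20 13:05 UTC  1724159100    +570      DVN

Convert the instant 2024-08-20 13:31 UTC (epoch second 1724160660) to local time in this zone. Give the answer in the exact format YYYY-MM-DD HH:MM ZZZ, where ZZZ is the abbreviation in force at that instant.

Query: 2024-08-20 13:31 UTC
Rule 4/4 (DVN, +09:30): 2024-08-20 13:05 UTC ≤ query < +∞
13·60 + 31 + 570 = 1381 min
1381 = 0·1440 + 1381; 1381 = 23·60 + 1 → 23:01, same day
→ 2024-08-20 23:01 DVN

2024-08-20 23:01 DVN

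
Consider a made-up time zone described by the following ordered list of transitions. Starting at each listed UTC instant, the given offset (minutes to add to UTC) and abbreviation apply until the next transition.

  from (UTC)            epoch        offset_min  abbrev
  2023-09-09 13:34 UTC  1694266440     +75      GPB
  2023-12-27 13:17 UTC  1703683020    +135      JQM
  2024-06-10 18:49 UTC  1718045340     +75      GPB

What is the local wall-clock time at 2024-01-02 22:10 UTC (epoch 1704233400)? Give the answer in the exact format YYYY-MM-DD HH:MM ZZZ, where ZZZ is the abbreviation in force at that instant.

Query: 2024-01-02 22:10 UTC
Rule 2/3 (JQM, +02:15): 2023-12-27 13:17 UTC ≤ query < 2024-06-10 18:49 UTC
22·60 + 10 + 135 = 1465 min
1465 = 1·1440 + 25; 25 = 0·60 + 25 → 00:25, 2024-01-02 + 1 day = 2024-01-03
→ 2024-01-03 00:25 JQM

2024-01-03 00:25 JQM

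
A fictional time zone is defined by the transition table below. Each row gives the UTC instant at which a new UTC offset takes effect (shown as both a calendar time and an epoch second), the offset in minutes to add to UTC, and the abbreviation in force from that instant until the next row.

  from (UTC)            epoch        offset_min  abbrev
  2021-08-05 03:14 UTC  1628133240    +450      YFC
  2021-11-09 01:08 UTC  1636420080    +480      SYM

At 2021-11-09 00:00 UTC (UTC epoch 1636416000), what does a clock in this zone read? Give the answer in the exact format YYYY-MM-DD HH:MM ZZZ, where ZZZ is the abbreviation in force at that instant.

Query: 2021-11-09 00:00 UTC
Rule 1/2 (YFC, +07:30): 2021-08-05 03:14 UTC ≤ query < 2021-11-09 01:08 UTC
0·60 + 0 + 450 = 450 min
450 = 0·1440 + 450; 450 = 7·60 + 30 → 07:30, same day
→ 2021-11-09 07:30 YFC

2021-11-09 07:30 YFC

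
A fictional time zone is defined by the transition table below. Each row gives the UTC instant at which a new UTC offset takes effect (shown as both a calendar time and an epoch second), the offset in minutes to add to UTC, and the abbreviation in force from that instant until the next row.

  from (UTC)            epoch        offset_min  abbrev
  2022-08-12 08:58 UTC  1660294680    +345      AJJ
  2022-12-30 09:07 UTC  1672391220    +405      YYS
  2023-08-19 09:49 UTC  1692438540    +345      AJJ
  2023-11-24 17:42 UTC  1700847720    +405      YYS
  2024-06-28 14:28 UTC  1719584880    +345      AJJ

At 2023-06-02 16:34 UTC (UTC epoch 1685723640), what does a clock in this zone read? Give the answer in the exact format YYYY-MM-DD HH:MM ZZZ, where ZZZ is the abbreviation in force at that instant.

Query: 2023-06-02 16:34 UTC
Rule 2/5 (YYS, +06:45): 2022-12-30 09:07 UTC ≤ query < 2023-08-19 09:49 UTC
16·60 + 34 + 405 = 1399 min
1399 = 0·1440 + 1399; 1399 = 23·60 + 19 → 23:19, same day
→ 2023-06-02 23:19 YYS

2023-06-02 23:19 YYS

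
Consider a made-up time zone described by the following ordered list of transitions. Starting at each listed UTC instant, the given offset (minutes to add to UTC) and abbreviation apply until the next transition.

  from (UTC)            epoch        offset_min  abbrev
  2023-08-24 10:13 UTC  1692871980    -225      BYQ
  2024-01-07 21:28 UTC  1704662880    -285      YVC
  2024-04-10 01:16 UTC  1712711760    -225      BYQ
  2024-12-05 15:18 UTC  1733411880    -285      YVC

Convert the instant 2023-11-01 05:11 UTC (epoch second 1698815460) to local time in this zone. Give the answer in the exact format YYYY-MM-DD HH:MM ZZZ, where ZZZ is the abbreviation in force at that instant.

Query: 2023-11-01 05:11 UTC
Rule 1/4 (BYQ, -03:45): 2023-08-24 10:13 UTC ≤ query < 2024-01-07 21:28 UTC
5·60 + 11 - 225 = 86 min
86 = 0·1440 + 86; 86 = 1·60 + 26 → 01:26, same day
→ 2023-11-01 01:26 BYQ

2023-11-01 01:26 BYQ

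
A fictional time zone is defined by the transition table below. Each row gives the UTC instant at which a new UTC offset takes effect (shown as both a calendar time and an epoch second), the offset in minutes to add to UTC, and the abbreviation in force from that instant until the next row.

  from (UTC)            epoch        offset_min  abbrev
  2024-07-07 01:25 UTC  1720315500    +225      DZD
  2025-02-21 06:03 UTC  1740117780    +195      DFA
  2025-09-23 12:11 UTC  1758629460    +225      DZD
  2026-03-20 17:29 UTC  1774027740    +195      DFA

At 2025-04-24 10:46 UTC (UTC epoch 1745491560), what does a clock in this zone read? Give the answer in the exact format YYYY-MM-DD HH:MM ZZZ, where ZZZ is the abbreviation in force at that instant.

Query: 2025-04-24 10:46 UTC
Rule 2/4 (DFA, +03:15): 2025-02-21 06:03 UTC ≤ query < 2025-09-23 12:11 UTC
10·60 + 46 + 195 = 841 min
841 = 0·1440 + 841; 841 = 14·60 + 1 → 14:01, same day
→ 2025-04-24 14:01 DFA

2025-04-24 14:01 DFA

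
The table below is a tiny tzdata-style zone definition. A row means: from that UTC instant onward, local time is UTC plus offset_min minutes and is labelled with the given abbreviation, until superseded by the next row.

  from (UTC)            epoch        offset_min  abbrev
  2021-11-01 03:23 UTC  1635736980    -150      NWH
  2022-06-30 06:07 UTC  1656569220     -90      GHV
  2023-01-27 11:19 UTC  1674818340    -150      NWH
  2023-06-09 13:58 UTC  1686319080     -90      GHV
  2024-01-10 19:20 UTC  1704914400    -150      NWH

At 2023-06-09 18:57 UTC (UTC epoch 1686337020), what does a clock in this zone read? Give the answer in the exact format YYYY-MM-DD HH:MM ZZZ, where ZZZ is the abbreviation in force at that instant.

2023-06-09 17:27 GHV

Query: 2023-06-09 18:57 UTC
Rule 4/5 (GHV, -01:30): 2023-06-09 13:58 UTC ≤ query < 2024-01-10 19:20 UTC
18·60 + 57 - 90 = 1047 min
1047 = 0·1440 + 1047; 1047 = 17·60 + 27 → 17:27, same day
→ 2023-06-09 17:27 GHV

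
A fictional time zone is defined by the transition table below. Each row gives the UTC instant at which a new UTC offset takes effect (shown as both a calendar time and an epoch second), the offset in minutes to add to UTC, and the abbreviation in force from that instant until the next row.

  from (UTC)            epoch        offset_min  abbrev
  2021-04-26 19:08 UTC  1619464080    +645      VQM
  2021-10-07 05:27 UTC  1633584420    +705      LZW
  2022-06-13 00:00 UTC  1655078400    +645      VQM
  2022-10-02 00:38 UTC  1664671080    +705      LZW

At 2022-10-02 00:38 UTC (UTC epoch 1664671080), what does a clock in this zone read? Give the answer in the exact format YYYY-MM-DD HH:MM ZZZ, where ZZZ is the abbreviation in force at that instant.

Query: 2022-10-02 00:38 UTC
Rule 4/4 (LZW, +11:45): 2022-10-02 00:38 UTC ≤ query < +∞
0·60 + 38 + 705 = 743 min
743 = 0·1440 + 743; 743 = 12·60 + 23 → 12:23, same day
→ 2022-10-02 12:23 LZW

2022-10-02 12:23 LZW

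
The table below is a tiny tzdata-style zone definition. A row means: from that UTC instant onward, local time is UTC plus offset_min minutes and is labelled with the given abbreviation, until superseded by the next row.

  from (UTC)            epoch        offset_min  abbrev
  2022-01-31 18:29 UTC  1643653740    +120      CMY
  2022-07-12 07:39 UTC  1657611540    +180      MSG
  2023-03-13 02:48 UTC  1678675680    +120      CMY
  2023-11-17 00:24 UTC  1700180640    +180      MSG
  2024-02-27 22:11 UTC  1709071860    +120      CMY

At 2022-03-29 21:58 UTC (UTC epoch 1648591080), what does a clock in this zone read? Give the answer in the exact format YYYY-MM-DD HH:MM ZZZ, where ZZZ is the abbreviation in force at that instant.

2022-03-29 23:58 CMY

Query: 2022-03-29 21:58 UTC
Rule 1/5 (CMY, +02:00): 2022-01-31 18:29 UTC ≤ query < 2022-07-12 07:39 UTC
21·60 + 58 + 120 = 1438 min
1438 = 0·1440 + 1438; 1438 = 23·60 + 58 → 23:58, same day
→ 2022-03-29 23:58 CMY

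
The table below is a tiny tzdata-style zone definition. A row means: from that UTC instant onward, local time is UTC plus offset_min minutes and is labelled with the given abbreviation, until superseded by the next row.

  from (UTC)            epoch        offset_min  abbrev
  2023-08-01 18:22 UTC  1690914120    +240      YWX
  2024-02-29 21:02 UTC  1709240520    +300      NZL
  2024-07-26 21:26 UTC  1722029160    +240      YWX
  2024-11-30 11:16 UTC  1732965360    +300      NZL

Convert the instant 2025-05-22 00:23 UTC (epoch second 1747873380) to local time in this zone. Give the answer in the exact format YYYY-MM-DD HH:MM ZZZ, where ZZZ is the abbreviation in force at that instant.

Query: 2025-05-22 00:23 UTC
Rule 4/4 (NZL, +05:00): 2024-11-30 11:16 UTC ≤ query < +∞
0·60 + 23 + 300 = 323 min
323 = 0·1440 + 323; 323 = 5·60 + 23 → 05:23, same day
→ 2025-05-22 05:23 NZL

2025-05-22 05:23 NZL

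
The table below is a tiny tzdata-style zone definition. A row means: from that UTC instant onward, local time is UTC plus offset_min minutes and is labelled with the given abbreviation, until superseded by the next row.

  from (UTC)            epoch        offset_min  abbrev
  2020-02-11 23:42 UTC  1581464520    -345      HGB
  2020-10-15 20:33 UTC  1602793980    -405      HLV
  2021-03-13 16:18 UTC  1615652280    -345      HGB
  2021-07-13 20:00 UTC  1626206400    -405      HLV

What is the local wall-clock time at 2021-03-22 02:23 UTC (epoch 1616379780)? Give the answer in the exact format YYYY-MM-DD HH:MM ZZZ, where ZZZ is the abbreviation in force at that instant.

Query: 2021-03-22 02:23 UTC
Rule 3/4 (HGB, -05:45): 2021-03-13 16:18 UTC ≤ query < 2021-07-13 20:00 UTC
2·60 + 23 - 345 = -202 min
-202 = -1·1440 + 1238; 1238 = 20·60 + 38 → 20:38, 2021-03-22 - 1 day = 2021-03-21
→ 2021-03-21 20:38 HGB

2021-03-21 20:38 HGB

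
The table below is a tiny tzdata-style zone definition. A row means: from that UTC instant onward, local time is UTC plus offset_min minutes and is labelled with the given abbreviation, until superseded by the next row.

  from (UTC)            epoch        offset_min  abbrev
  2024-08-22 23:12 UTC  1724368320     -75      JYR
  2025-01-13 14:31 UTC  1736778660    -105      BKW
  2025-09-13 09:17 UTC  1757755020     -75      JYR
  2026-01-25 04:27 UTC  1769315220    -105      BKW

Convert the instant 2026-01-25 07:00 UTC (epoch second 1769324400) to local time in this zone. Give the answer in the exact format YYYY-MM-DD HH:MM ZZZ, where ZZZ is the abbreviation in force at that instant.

2026-01-25 05:15 BKW

Query: 2026-01-25 07:00 UTC
Rule 4/4 (BKW, -01:45): 2026-01-25 04:27 UTC ≤ query < +∞
7·60 + 0 - 105 = 315 min
315 = 0·1440 + 315; 315 = 5·60 + 15 → 05:15, same day
→ 2026-01-25 05:15 BKW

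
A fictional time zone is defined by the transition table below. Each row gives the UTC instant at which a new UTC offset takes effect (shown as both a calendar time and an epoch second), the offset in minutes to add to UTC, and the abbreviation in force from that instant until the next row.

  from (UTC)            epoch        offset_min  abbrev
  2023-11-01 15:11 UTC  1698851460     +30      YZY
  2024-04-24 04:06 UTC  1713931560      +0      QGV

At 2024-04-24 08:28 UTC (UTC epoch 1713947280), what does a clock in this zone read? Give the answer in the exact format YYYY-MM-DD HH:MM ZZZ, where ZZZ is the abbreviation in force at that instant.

2024-04-24 08:28 QGV

Query: 2024-04-24 08:28 UTC
Rule 2/2 (QGV, +00:00): 2024-04-24 04:06 UTC ≤ query < +∞
8·60 + 28 + 0 = 508 min
508 = 0·1440 + 508; 508 = 8·60 + 28 → 08:28, same day
→ 2024-04-24 08:28 QGV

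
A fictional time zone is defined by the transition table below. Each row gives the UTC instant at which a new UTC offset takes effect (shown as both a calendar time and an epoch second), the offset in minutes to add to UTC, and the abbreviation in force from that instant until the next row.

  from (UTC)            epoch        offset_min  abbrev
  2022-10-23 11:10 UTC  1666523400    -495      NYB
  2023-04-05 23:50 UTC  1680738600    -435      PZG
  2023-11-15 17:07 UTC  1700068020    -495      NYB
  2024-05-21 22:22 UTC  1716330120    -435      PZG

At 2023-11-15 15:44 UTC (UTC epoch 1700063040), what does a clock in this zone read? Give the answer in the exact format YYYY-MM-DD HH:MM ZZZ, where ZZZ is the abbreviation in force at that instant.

2023-11-15 08:29 PZG

Query: 2023-11-15 15:44 UTC
Rule 2/4 (PZG, -07:15): 2023-04-05 23:50 UTC ≤ query < 2023-11-15 17:07 UTC
15·60 + 44 - 435 = 509 min
509 = 0·1440 + 509; 509 = 8·60 + 29 → 08:29, same day
→ 2023-11-15 08:29 PZG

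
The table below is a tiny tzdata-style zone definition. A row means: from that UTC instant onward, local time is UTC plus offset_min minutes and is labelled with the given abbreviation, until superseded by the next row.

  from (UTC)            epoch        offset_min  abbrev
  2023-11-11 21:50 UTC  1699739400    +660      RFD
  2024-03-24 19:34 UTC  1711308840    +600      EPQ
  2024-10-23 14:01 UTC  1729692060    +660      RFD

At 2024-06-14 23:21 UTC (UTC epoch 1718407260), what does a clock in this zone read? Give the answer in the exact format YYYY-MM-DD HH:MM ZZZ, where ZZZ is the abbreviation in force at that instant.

2024-06-15 09:21 EPQ

Query: 2024-06-14 23:21 UTC
Rule 2/3 (EPQ, +10:00): 2024-03-24 19:34 UTC ≤ query < 2024-10-23 14:01 UTC
23·60 + 21 + 600 = 2001 min
2001 = 1·1440 + 561; 561 = 9·60 + 21 → 09:21, 2024-06-14 + 1 day = 2024-06-15
→ 2024-06-15 09:21 EPQ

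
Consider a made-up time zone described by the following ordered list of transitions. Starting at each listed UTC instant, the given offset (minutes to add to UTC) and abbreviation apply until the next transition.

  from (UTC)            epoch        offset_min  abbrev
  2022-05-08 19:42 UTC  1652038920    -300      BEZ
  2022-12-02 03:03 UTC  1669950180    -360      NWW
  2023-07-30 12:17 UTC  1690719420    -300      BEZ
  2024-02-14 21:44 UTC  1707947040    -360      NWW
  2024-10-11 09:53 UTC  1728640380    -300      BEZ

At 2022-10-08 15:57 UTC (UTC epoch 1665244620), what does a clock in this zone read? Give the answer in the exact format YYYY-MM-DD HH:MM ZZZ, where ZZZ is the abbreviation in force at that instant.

2022-10-08 10:57 BEZ

Query: 2022-10-08 15:57 UTC
Rule 1/5 (BEZ, -05:00): 2022-05-08 19:42 UTC ≤ query < 2022-12-02 03:03 UTC
15·60 + 57 - 300 = 657 min
657 = 0·1440 + 657; 657 = 10·60 + 57 → 10:57, same day
→ 2022-10-08 10:57 BEZ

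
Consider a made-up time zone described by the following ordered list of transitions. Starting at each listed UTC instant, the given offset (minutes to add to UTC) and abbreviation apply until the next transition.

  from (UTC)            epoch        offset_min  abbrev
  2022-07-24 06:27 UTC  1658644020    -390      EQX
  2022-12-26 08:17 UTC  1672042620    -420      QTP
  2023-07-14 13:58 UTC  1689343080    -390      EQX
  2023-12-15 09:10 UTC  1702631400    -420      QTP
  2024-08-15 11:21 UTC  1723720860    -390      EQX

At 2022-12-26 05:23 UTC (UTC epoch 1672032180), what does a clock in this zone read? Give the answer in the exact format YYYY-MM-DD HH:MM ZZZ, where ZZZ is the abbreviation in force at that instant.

Query: 2022-12-26 05:23 UTC
Rule 1/5 (EQX, -06:30): 2022-07-24 06:27 UTC ≤ query < 2022-12-26 08:17 UTC
5·60 + 23 - 390 = -67 min
-67 = -1·1440 + 1373; 1373 = 22·60 + 53 → 22:53, 2022-12-26 - 1 day = 2022-12-25
→ 2022-12-25 22:53 EQX

2022-12-25 22:53 EQX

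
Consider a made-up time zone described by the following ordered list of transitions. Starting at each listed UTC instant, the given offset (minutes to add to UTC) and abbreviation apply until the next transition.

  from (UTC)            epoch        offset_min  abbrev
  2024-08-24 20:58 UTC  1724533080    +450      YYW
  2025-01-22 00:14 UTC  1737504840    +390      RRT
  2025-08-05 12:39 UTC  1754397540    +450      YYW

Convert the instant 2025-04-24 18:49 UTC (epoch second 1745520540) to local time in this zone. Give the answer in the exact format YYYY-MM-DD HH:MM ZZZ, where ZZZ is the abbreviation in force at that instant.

Query: 2025-04-24 18:49 UTC
Rule 2/3 (RRT, +06:30): 2025-01-22 00:14 UTC ≤ query < 2025-08-05 12:39 UTC
18·60 + 49 + 390 = 1519 min
1519 = 1·1440 + 79; 79 = 1·60 + 19 → 01:19, 2025-04-24 + 1 day = 2025-04-25
→ 2025-04-25 01:19 RRT

2025-04-25 01:19 RRT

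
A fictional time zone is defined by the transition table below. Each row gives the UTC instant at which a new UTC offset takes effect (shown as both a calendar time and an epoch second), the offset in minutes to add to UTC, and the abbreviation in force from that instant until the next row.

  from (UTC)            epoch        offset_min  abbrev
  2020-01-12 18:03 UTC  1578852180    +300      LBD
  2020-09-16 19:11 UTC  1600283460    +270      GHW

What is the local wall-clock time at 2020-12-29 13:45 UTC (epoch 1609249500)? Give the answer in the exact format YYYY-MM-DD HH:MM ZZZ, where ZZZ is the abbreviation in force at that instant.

2020-12-29 18:15 GHW

Query: 2020-12-29 13:45 UTC
Rule 2/2 (GHW, +04:30): 2020-09-16 19:11 UTC ≤ query < +∞
13·60 + 45 + 270 = 1095 min
1095 = 0·1440 + 1095; 1095 = 18·60 + 15 → 18:15, same day
→ 2020-12-29 18:15 GHW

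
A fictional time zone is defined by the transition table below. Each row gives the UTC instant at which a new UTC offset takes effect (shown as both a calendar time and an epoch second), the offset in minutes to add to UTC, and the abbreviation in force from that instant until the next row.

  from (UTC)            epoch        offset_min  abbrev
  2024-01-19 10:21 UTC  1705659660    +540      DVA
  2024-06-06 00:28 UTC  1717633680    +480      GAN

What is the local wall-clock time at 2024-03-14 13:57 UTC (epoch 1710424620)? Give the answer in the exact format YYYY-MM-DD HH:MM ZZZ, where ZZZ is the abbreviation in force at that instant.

2024-03-14 22:57 DVA

Query: 2024-03-14 13:57 UTC
Rule 1/2 (DVA, +09:00): 2024-01-19 10:21 UTC ≤ query < 2024-06-06 00:28 UTC
13·60 + 57 + 540 = 1377 min
1377 = 0·1440 + 1377; 1377 = 22·60 + 57 → 22:57, same day
→ 2024-03-14 22:57 DVA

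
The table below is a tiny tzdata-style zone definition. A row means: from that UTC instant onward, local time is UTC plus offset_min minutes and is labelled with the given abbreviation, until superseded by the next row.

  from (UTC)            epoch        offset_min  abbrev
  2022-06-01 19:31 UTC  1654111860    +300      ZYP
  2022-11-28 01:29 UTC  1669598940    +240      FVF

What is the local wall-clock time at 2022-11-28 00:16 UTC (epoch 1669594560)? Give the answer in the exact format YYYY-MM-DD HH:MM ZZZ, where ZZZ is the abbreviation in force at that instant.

2022-11-28 05:16 ZYP

Query: 2022-11-28 00:16 UTC
Rule 1/2 (ZYP, +05:00): 2022-06-01 19:31 UTC ≤ query < 2022-11-28 01:29 UTC
0·60 + 16 + 300 = 316 min
316 = 0·1440 + 316; 316 = 5·60 + 16 → 05:16, same day
→ 2022-11-28 05:16 ZYP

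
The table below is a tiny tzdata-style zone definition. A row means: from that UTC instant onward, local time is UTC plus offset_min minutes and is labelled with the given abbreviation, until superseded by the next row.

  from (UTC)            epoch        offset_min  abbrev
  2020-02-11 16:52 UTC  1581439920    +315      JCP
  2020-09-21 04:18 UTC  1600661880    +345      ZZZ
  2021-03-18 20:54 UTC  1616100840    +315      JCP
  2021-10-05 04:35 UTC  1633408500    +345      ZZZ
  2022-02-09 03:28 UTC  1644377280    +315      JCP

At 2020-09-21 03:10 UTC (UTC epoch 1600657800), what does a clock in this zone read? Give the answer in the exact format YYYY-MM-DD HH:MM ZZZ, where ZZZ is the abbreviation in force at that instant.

2020-09-21 08:25 JCP

Query: 2020-09-21 03:10 UTC
Rule 1/5 (JCP, +05:15): 2020-02-11 16:52 UTC ≤ query < 2020-09-21 04:18 UTC
3·60 + 10 + 315 = 505 min
505 = 0·1440 + 505; 505 = 8·60 + 25 → 08:25, same day
→ 2020-09-21 08:25 JCP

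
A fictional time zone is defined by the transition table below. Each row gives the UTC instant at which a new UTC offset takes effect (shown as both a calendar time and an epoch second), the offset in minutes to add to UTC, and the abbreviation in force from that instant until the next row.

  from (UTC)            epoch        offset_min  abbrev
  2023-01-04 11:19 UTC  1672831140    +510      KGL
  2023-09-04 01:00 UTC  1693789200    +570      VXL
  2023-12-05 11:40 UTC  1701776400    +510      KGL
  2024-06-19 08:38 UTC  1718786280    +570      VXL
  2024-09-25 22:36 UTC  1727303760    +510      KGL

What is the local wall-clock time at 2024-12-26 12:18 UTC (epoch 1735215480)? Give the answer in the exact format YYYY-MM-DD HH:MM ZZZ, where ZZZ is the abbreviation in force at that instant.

2024-12-26 20:48 KGL

Query: 2024-12-26 12:18 UTC
Rule 5/5 (KGL, +08:30): 2024-09-25 22:36 UTC ≤ query < +∞
12·60 + 18 + 510 = 1248 min
1248 = 0·1440 + 1248; 1248 = 20·60 + 48 → 20:48, same day
→ 2024-12-26 20:48 KGL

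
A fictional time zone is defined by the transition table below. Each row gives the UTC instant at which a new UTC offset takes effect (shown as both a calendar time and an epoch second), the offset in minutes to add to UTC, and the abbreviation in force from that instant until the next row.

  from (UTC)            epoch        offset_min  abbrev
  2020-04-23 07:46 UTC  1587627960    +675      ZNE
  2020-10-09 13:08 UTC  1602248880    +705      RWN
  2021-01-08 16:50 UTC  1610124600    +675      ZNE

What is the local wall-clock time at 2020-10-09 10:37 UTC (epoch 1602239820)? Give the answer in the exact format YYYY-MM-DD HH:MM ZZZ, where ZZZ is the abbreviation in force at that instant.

Query: 2020-10-09 10:37 UTC
Rule 1/3 (ZNE, +11:15): 2020-04-23 07:46 UTC ≤ query < 2020-10-09 13:08 UTC
10·60 + 37 + 675 = 1312 min
1312 = 0·1440 + 1312; 1312 = 21·60 + 52 → 21:52, same day
→ 2020-10-09 21:52 ZNE

2020-10-09 21:52 ZNE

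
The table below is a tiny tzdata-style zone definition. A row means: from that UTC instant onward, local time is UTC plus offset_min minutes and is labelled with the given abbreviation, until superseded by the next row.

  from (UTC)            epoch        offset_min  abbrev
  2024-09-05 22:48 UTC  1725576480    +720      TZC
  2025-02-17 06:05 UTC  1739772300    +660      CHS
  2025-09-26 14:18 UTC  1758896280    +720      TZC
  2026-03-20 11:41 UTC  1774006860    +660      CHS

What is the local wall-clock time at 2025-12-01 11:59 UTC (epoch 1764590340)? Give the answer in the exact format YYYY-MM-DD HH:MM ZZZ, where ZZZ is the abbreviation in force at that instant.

2025-12-01 23:59 TZC

Query: 2025-12-01 11:59 UTC
Rule 3/4 (TZC, +12:00): 2025-09-26 14:18 UTC ≤ query < 2026-03-20 11:41 UTC
11·60 + 59 + 720 = 1439 min
1439 = 0·1440 + 1439; 1439 = 23·60 + 59 → 23:59, same day
→ 2025-12-01 23:59 TZC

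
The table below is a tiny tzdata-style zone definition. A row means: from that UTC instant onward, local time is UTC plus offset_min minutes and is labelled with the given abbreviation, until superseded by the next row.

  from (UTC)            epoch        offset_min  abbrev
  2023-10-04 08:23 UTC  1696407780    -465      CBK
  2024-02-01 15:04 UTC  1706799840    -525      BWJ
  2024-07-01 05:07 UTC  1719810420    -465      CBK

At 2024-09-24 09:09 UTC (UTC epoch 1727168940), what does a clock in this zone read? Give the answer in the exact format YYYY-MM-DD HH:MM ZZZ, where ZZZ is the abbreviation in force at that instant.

2024-09-24 01:24 CBK

Query: 2024-09-24 09:09 UTC
Rule 3/3 (CBK, -07:45): 2024-07-01 05:07 UTC ≤ query < +∞
9·60 + 9 - 465 = 84 min
84 = 0·1440 + 84; 84 = 1·60 + 24 → 01:24, same day
→ 2024-09-24 01:24 CBK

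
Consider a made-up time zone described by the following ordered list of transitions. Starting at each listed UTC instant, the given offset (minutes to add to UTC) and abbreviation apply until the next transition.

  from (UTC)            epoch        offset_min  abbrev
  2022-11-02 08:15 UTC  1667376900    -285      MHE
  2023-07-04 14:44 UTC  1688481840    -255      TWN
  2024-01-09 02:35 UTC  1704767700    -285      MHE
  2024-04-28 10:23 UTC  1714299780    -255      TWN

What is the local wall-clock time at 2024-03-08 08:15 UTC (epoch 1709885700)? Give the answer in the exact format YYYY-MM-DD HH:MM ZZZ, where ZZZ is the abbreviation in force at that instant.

2024-03-08 03:30 MHE

Query: 2024-03-08 08:15 UTC
Rule 3/4 (MHE, -04:45): 2024-01-09 02:35 UTC ≤ query < 2024-04-28 10:23 UTC
8·60 + 15 - 285 = 210 min
210 = 0·1440 + 210; 210 = 3·60 + 30 → 03:30, same day
→ 2024-03-08 03:30 MHE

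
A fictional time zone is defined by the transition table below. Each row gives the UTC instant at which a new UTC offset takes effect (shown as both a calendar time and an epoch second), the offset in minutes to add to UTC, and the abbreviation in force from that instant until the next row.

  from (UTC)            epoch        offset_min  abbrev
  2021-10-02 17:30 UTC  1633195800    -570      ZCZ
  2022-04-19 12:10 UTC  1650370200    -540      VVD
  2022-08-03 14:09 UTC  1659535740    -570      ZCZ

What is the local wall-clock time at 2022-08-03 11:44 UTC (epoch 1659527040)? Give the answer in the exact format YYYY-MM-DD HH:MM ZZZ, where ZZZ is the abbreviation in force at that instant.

Query: 2022-08-03 11:44 UTC
Rule 2/3 (VVD, -09:00): 2022-04-19 12:10 UTC ≤ query < 2022-08-03 14:09 UTC
11·60 + 44 - 540 = 164 min
164 = 0·1440 + 164; 164 = 2·60 + 44 → 02:44, same day
→ 2022-08-03 02:44 VVD

2022-08-03 02:44 VVD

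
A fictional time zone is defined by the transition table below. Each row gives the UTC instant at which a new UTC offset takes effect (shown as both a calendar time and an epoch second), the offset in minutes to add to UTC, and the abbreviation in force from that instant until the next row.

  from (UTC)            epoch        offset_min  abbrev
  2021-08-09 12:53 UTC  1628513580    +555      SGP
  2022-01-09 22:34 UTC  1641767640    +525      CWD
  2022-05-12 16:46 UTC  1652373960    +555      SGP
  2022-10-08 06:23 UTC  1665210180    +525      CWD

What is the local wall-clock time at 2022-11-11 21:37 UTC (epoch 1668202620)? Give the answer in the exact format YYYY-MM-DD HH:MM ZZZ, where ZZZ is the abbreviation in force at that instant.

2022-11-12 06:22 CWD

Query: 2022-11-11 21:37 UTC
Rule 4/4 (CWD, +08:45): 2022-10-08 06:23 UTC ≤ query < +∞
21·60 + 37 + 525 = 1822 min
1822 = 1·1440 + 382; 382 = 6·60 + 22 → 06:22, 2022-11-11 + 1 day = 2022-11-12
→ 2022-11-12 06:22 CWD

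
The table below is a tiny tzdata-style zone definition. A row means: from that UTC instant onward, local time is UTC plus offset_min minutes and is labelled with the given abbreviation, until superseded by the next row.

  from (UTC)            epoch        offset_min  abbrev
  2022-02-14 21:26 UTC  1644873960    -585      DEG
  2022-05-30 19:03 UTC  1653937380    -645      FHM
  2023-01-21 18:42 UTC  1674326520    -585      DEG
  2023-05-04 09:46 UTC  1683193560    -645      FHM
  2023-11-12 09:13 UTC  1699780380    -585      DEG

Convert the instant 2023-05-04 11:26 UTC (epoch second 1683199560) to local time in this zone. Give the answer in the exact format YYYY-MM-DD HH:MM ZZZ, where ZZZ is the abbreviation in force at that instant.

Query: 2023-05-04 11:26 UTC
Rule 4/5 (FHM, -10:45): 2023-05-04 09:46 UTC ≤ query < 2023-11-12 09:13 UTC
11·60 + 26 - 645 = 41 min
41 = 0·1440 + 41; 41 = 0·60 + 41 → 00:41, same day
→ 2023-05-04 00:41 FHM

2023-05-04 00:41 FHM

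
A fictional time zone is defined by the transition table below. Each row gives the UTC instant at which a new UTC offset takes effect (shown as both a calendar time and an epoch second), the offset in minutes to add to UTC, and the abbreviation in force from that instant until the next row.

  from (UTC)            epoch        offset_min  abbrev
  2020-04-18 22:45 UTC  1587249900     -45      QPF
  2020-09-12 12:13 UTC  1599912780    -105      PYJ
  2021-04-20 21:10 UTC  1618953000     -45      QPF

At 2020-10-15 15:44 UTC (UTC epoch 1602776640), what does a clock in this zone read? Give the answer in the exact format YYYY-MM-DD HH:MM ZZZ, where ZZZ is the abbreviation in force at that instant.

2020-10-15 13:59 PYJ

Query: 2020-10-15 15:44 UTC
Rule 2/3 (PYJ, -01:45): 2020-09-12 12:13 UTC ≤ query < 2021-04-20 21:10 UTC
15·60 + 44 - 105 = 839 min
839 = 0·1440 + 839; 839 = 13·60 + 59 → 13:59, same day
→ 2020-10-15 13:59 PYJ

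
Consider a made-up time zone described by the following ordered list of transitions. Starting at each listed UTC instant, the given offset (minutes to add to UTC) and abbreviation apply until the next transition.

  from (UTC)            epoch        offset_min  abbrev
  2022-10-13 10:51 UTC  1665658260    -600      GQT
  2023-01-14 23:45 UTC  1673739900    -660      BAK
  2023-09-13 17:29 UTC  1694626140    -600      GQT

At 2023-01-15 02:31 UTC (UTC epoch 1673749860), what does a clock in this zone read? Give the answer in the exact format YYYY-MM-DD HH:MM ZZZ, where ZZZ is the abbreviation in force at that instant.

2023-01-14 15:31 BAK

Query: 2023-01-15 02:31 UTC
Rule 2/3 (BAK, -11:00): 2023-01-14 23:45 UTC ≤ query < 2023-09-13 17:29 UTC
2·60 + 31 - 660 = -509 min
-509 = -1·1440 + 931; 931 = 15·60 + 31 → 15:31, 2023-01-15 - 1 day = 2023-01-14
→ 2023-01-14 15:31 BAK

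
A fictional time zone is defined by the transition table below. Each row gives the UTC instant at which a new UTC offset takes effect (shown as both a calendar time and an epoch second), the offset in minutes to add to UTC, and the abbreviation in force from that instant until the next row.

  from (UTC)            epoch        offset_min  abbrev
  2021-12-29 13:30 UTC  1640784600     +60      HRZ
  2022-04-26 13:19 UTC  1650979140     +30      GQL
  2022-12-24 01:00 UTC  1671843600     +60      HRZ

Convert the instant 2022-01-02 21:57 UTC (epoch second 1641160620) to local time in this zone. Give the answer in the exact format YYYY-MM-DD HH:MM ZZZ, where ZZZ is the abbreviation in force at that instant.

2022-01-02 22:57 HRZ

Query: 2022-01-02 21:57 UTC
Rule 1/3 (HRZ, +01:00): 2021-12-29 13:30 UTC ≤ query < 2022-04-26 13:19 UTC
21·60 + 57 + 60 = 1377 min
1377 = 0·1440 + 1377; 1377 = 22·60 + 57 → 22:57, same day
→ 2022-01-02 22:57 HRZ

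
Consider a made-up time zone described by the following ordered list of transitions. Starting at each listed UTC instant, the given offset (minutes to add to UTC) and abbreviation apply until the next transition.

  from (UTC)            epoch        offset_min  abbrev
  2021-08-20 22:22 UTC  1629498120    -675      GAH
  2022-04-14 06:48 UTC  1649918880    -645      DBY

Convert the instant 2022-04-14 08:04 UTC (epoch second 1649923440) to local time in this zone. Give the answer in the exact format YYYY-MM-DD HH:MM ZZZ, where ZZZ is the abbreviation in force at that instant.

Query: 2022-04-14 08:04 UTC
Rule 2/2 (DBY, -10:45): 2022-04-14 06:48 UTC ≤ query < +∞
8·60 + 4 - 645 = -161 min
-161 = -1·1440 + 1279; 1279 = 21·60 + 19 → 21:19, 2022-04-14 - 1 day = 2022-04-13
→ 2022-04-13 21:19 DBY

2022-04-13 21:19 DBY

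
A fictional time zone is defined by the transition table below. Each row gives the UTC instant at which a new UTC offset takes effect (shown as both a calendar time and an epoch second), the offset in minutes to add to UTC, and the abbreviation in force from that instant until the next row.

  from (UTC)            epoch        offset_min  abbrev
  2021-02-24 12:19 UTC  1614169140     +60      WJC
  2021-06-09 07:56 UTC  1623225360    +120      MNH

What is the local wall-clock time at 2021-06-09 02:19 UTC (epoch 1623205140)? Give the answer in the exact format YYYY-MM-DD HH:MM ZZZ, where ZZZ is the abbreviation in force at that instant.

2021-06-09 03:19 WJC

Query: 2021-06-09 02:19 UTC
Rule 1/2 (WJC, +01:00): 2021-02-24 12:19 UTC ≤ query < 2021-06-09 07:56 UTC
2·60 + 19 + 60 = 199 min
199 = 0·1440 + 199; 199 = 3·60 + 19 → 03:19, same day
→ 2021-06-09 03:19 WJC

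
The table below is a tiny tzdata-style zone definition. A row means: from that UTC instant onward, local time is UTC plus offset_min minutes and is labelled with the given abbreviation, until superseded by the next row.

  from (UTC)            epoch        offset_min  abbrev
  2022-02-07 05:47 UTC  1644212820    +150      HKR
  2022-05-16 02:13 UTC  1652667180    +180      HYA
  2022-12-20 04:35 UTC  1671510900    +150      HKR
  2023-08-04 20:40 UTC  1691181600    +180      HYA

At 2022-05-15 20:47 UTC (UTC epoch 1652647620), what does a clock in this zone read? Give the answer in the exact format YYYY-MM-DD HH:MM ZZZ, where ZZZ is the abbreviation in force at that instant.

Query: 2022-05-15 20:47 UTC
Rule 1/4 (HKR, +02:30): 2022-02-07 05:47 UTC ≤ query < 2022-05-16 02:13 UTC
20·60 + 47 + 150 = 1397 min
1397 = 0·1440 + 1397; 1397 = 23·60 + 17 → 23:17, same day
→ 2022-05-15 23:17 HKR

2022-05-15 23:17 HKR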